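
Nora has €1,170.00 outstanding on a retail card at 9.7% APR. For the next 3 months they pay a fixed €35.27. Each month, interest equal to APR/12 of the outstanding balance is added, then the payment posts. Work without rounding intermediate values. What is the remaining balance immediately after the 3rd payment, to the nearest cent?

€1,091.93

Monthly rate r = 9.7%/12 = 0.808333% = 0.00808333.
Each month: B ← B·(1+r) − €35.27.
Month 1: interest €9.46; balance after payment €1,144.19.
Month 2: interest €9.25; balance after payment €1,118.17.
Month 3: interest €9.04; balance after payment €1,091.93.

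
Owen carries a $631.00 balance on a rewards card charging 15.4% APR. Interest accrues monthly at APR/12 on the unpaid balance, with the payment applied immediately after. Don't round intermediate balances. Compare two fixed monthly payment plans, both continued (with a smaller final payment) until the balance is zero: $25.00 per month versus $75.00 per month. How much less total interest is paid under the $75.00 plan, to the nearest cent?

$95.42

Monthly rate r = 15.4%/12 = 1.28333% = 0.0128333.
At $25.00/mo: n = ⌈−ln(1 − rB₀/P)/ln(1+r)⌉ = 31 payments (last $17.45); total interest = total paid − $631.00 = $136.45.
At $75.00/mo: 9 payments (last $72.03); total interest $41.03.
Interest saved = $136.45 − $41.03 = $95.42.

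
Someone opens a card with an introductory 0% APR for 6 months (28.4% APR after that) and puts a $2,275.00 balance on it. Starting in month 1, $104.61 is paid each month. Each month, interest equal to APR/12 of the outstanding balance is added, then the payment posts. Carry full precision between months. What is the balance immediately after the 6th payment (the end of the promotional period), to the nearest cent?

$1,647.34

Promo months 1–6 at r₀ = 0%/12 = 0; months 7+ at r₁ = 28.4%/12 = 0.0236667.
After month 6 (no interest yet): B = $2,275.00 − 6·$104.61 = $1,647.34.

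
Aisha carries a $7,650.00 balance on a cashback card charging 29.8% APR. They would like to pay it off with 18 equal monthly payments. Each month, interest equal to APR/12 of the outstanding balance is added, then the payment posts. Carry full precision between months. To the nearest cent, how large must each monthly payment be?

$532.21

Monthly rate r = 29.8%/12 = 2.48333% = 0.0248333.
Level-payment amortization: P = B₀·r / (1 − (1+r)^(−n)) = 7650.00·0.0248333 / (1 − 1.02483^(−18)).
Denominator 1 − (1+r)^(−18) = 0.356954606.
P = 189.975 / 0.356954606 ≈ 532.21.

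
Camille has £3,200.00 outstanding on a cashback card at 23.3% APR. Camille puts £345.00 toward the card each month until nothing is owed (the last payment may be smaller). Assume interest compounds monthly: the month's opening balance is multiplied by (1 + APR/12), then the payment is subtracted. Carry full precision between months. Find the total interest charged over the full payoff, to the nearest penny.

Monthly rate r = 23.3%/12 = 1.94167% = 0.0194167.
Payoff takes n = ⌈−ln(1 − rB₀/P)/ln(1+r)⌉ = ⌈10.326⌉ = 11 payments; the last is £113.09.
Total paid = 10·£345.00 + £113.09 = £3,563.09.
Total interest = total paid − principal = £3,563.09 − £3,200.00 = £363.09.

£363.09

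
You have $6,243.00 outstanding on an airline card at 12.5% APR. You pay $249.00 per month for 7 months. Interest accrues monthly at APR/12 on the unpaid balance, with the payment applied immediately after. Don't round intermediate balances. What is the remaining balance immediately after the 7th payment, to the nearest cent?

Monthly rate r = 12.5%/12 = 1.04167% = 0.0104167.
Each month: B ← B·(1+r) − $249.00.
Month 1: interest $65.03; balance after payment $6,059.03.
Month 2: interest $63.11; balance after payment $5,873.15.
Month 3: interest $61.18; balance after payment $5,685.32.
Month 4: interest $59.22; balance after payment $5,495.55.
Month 5: interest $57.25; balance after payment $5,303.79.
Month 6: interest $55.25; balance after payment $5,110.04.
Month 7: interest $53.23; balance after payment $4,914.27.

$4,914.27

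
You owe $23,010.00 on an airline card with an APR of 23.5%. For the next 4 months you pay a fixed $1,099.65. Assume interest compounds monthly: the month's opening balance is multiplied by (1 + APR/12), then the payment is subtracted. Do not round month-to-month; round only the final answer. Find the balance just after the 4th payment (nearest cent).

$20,336.59

Monthly rate r = 23.5%/12 = 1.95833% = 0.0195833.
Each month: B ← B·(1+r) − $1,099.65.
Month 1: interest $450.61; balance after payment $22,360.96.
Month 2: interest $437.90; balance after payment $21,699.21.
Month 3: interest $424.94; balance after payment $21,024.51.
Month 4: interest $411.73; balance after payment $20,336.59.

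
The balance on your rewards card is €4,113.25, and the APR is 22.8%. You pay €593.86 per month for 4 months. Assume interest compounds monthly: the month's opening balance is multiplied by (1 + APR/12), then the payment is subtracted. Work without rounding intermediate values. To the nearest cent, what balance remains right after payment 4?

€1,990.88

Monthly rate r = 22.8%/12 = 1.9% = 0.019.
Each month: B ← B·(1+r) − €593.86.
Month 1: interest €78.15; balance after payment €3,597.54.
Month 2: interest €68.35; balance after payment €3,072.04.
Month 3: interest €58.37; balance after payment €2,536.54.
Month 4: interest €48.19; balance after payment €1,990.88.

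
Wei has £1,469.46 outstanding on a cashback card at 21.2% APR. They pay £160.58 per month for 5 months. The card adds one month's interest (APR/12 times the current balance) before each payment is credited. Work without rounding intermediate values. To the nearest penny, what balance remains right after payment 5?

Monthly rate r = 21.2%/12 = 1.76667% = 0.0176667.
Each month: B ← B·(1+r) − £160.58.
Month 1: interest £25.96; balance after payment £1,334.84.
Month 2: interest £23.58; balance after payment £1,197.84.
Month 3: interest £21.16; balance after payment £1,058.42.
Month 4: interest £18.70; balance after payment £916.54.
Month 5: interest £16.19; balance after payment £772.16.

£772.16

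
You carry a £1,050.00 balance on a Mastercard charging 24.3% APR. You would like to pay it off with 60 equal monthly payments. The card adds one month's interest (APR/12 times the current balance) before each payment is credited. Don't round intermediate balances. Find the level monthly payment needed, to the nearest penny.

£30.39

Monthly rate r = 24.3%/12 = 2.025% = 0.02025.
Level-payment amortization: P = B₀·r / (1 − (1+r)^(−n)) = 1050.00·0.02025 / (1 − 1.02025^(−60)).
Denominator 1 − (1+r)^(−60) = 0.699666489.
P = 21.2625 / 0.699666489 ≈ 30.39.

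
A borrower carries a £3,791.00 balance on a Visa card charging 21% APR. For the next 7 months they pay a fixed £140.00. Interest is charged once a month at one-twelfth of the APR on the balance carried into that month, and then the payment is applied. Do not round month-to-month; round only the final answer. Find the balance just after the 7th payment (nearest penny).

Monthly rate r = 21%/12 = 1.75% = 0.0175.
Each month: B ← B·(1+r) − £140.00.
Month 1: interest £66.34; balance after payment £3,717.34.
Month 2: interest £65.05; balance after payment £3,642.40.
Month 3: interest £63.74; balance after payment £3,566.14.
Month 4: interest £62.41; balance after payment £3,488.55.
Month 5: interest £61.05; balance after payment £3,409.59.
Month 6: interest £59.67; balance after payment £3,329.26.
Month 7: interest £58.26; balance after payment £3,247.52.

£3,247.52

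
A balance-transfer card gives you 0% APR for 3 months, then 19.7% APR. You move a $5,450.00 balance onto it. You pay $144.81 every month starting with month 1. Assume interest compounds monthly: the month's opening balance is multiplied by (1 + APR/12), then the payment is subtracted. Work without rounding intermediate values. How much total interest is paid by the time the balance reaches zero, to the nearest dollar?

$2,461

Promo months 1–3 at r₀ = 0%/12 = 0; months 4+ at r₁ = 19.7%/12 = 0.0164167.
After month 3 (no interest yet): B = $5,450.00 − 3·$144.81 = $5,015.57.
Then at r₁ with $144.81/mo: n₂ = −ln(1 − r₁·B/P)/ln(1+r₁) ≈ 51.63 → 52 more payments.
Total paid = 54·$144.81 + $91.58 = $7,911.32; interest = $7,911.32 − $5,450.00 = $2,461.32.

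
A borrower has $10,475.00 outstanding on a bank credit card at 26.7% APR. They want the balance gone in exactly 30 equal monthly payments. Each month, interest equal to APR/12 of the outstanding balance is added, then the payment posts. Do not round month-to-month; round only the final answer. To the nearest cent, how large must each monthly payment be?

$482.30

Monthly rate r = 26.7%/12 = 2.225% = 0.02225.
Level-payment amortization: P = B₀·r / (1 − (1+r)^(−n)) = 10475.00·0.02225 / (1 − 1.02225^(−30)).
Denominator 1 − (1+r)^(−30) = 0.483242935.
P = 233.069 / 0.483242935 ≈ 482.30.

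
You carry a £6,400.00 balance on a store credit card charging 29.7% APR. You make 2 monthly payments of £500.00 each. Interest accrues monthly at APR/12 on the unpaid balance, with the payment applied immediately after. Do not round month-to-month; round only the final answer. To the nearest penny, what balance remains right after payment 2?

Monthly rate r = 29.7%/12 = 2.475% = 0.02475.
Each month: B ← B·(1+r) − £500.00.
Month 1: interest £158.40; balance after payment £6,058.40.
Month 2: interest £149.95; balance after payment £5,708.35.

£5,708.35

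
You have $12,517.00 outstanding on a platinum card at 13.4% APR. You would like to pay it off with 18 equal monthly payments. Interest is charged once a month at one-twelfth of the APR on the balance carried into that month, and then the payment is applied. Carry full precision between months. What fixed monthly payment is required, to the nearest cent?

$771.48

Monthly rate r = 13.4%/12 = 1.11667% = 0.0111667.
Level-payment amortization: P = B₀·r / (1 − (1+r)^(−n)) = 12517.00·0.0111667 / (1 − 1.01117^(−18)).
Denominator 1 − (1+r)^(−18) = 0.181175935.
P = 139.773 / 0.181175935 ≈ 771.48.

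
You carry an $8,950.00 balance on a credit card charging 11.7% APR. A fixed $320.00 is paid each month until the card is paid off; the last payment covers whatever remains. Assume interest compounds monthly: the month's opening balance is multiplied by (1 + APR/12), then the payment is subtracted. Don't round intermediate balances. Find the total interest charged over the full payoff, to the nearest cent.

Monthly rate r = 11.7%/12 = 0.975% = 0.00975.
Payoff takes n = ⌈−ln(1 − rB₀/P)/ln(1+r)⌉ = ⌈32.816⌉ = 33 payments; the last is $261.47.
Total paid = 32·$320.00 + $261.47 = $10,501.47.
Total interest = total paid − principal = $10,501.47 − $8,950.00 = $1,551.47.

$1,551.47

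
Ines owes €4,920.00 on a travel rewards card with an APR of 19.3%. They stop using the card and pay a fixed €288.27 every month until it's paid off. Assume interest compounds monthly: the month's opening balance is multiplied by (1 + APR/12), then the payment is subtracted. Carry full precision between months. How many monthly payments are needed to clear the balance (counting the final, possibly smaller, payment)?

Monthly rate r = 19.3%/12 = 1.60833% = 0.0160833.
Recurrence: B ← B·(1+r) − €288.27.
Month 1: interest €79.13; balance after payment €4,710.86.
Month 2: interest €75.77; balance after payment €4,498.36.
Closed form: n = −ln(1 − rB₀/P)/ln(1+r) = −ln(0.7255)/ln(1.01608) ≈ 20.112, so the balance reaches zero during payment 21.

21 months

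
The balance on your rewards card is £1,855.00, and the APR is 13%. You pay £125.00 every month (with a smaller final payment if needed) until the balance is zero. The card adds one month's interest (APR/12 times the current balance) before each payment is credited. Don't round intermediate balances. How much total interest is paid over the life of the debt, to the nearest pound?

£178

Monthly rate r = 13%/12 = 1.08333% = 0.0108333.
Payoff takes n = ⌈−ln(1 − rB₀/P)/ln(1+r)⌉ = ⌈16.266⌉ = 17 payments; the last is £33.37.
Total paid = 16·£125.00 + £33.37 = £2,033.37.
Total interest = total paid − principal = £2,033.37 − £1,855.00 = £178.37.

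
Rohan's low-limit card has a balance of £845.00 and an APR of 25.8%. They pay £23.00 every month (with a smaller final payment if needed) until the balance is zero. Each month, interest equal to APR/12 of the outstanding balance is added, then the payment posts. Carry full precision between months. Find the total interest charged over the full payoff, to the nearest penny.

£841.91

Monthly rate r = 25.8%/12 = 2.15% = 0.0215.
Payoff takes n = ⌈−ln(1 − rB₀/P)/ln(1+r)⌉ = ⌈73.341⌉ = 74 payments; the last is £7.91.
Total paid = 73·£23.00 + £7.91 = £1,686.91.
Total interest = total paid − principal = £1,686.91 − £845.00 = £841.91.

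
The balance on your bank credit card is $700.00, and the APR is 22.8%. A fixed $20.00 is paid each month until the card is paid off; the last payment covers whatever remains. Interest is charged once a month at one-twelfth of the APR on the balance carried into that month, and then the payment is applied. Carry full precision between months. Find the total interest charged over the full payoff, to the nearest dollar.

Monthly rate r = 22.8%/12 = 1.9% = 0.019.
Payoff takes n = ⌈−ln(1 − rB₀/P)/ln(1+r)⌉ = ⌈58.104⌉ = 59 payments; the last is $2.10.
Total paid = 58·$20.00 + $2.10 = $1,162.10.
Total interest = total paid − principal = $1,162.10 − $700.00 = $462.10.

$462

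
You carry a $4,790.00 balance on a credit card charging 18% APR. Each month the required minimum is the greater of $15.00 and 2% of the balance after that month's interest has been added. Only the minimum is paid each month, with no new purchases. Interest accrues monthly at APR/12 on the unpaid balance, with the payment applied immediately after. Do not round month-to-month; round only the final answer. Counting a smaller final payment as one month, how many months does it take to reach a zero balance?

Monthly rate r = 18%/12 = 1.5% = 0.015.
While 2% of the post-interest balance exceeds $15.00, each month B ← (B·(1+r))·(1 − 0.02), i.e. B shrinks by the factor (1+r)·0.98 = 0.9947.
This holds for months 1–352. Entering month 353 the balance is $737.84; 2% of the post-interest balance is now below $15.00, so the flat $15.00 minimum applies from here.
From month 353 a fixed $15.00 at rate r clears $737.84 in 90 more payments. Total: 352 + 90 = 442 months.

442 months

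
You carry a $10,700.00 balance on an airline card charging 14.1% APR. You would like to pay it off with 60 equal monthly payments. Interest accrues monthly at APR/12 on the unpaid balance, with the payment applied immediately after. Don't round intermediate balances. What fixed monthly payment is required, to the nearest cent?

$249.53

Monthly rate r = 14.1%/12 = 1.175% = 0.01175.
Level-payment amortization: P = B₀·r / (1 − (1+r)^(−n)) = 10700.00·0.01175 / (1 − 1.01175^(−60)).
Denominator 1 − (1+r)^(−60) = 0.503856603.
P = 125.725 / 0.503856603 ≈ 249.53.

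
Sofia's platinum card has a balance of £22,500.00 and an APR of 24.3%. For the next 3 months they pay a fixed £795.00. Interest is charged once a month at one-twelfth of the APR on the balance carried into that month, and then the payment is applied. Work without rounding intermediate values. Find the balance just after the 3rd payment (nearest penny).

£21,461.12

Monthly rate r = 24.3%/12 = 2.025% = 0.02025.
Each month: B ← B·(1+r) − £795.00.
Month 1: interest £455.62; balance after payment £22,160.62.
Month 2: interest £448.75; balance after payment £21,814.38.
Month 3: interest £441.74; balance after payment £21,461.12.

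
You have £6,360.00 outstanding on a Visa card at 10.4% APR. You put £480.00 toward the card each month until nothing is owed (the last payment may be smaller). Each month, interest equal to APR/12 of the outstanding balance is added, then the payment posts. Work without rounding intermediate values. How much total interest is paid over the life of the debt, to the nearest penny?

£425.25

Monthly rate r = 10.4%/12 = 0.866667% = 0.00866667.
Payoff takes n = ⌈−ln(1 − rB₀/P)/ln(1+r)⌉ = ⌈14.135⌉ = 15 payments; the last is £65.25.
Total paid = 14·£480.00 + £65.25 = £6,785.25.
Total interest = total paid − principal = £6,785.25 − £6,360.00 = £425.25.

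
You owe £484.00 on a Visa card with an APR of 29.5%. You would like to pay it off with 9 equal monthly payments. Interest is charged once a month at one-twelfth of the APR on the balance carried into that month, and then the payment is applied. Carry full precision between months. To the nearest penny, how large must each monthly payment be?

£60.60

Monthly rate r = 29.5%/12 = 2.45833% = 0.0245833.
Level-payment amortization: P = B₀·r / (1 − (1+r)^(−n)) = 484.00·0.0245833 / (1 − 1.02458^(−9)).
Denominator 1 − (1+r)^(−9) = 0.196336181.
P = 11.8983 / 0.196336181 ≈ 60.60.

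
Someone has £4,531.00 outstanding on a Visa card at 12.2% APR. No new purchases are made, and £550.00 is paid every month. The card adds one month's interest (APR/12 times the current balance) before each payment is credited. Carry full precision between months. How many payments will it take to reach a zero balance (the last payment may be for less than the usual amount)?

9 payments

Monthly rate r = 12.2%/12 = 1.01667% = 0.0101667.
Recurrence: B ← B·(1+r) − £550.00.
Month 1: interest £46.07; balance after payment £4,027.07.
Month 2: interest £40.94; balance after payment £3,518.01.
Closed form: n = −ln(1 − rB₀/P)/ln(1+r) = −ln(0.91625)/ln(1.01017) ≈ 8.647, so the balance reaches zero during payment 9.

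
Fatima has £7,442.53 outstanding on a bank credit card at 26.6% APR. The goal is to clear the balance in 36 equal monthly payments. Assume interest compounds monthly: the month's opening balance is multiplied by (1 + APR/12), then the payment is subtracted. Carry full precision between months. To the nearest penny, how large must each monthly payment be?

£302.25

Monthly rate r = 26.6%/12 = 2.21667% = 0.0221667.
Level-payment amortization: P = B₀·r / (1 − (1+r)^(−n)) = 7442.53·0.0221667 / (1 − 1.02217^(−36)).
Denominator 1 − (1+r)^(−36) = 0.545830166.
P = 164.976 / 0.545830166 ≈ 302.25.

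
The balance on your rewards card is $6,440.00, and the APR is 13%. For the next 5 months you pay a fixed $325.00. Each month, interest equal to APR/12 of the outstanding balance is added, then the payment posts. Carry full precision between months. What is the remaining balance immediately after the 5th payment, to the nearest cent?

$5,135.88

Monthly rate r = 13%/12 = 1.08333% = 0.0108333.
Each month: B ← B·(1+r) − $325.00.
Month 1: interest $69.77; balance after payment $6,184.77.
Month 2: interest $67.00; balance after payment $5,926.77.
Month 3: interest $64.21; balance after payment $5,665.97.
Month 4: interest $61.38; balance after payment $5,402.36.
Month 5: interest $58.53; balance after payment $5,135.88.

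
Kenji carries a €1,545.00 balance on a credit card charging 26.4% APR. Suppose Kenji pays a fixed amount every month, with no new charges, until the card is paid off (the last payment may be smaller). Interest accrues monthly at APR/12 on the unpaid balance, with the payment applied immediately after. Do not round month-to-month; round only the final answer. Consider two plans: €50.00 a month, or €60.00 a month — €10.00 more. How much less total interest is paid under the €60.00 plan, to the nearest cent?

€311.92

Monthly rate r = 26.4%/12 = 2.2% = 0.022.
At €50.00/mo: n = ⌈−ln(1 − rB₀/P)/ln(1+r)⌉ = 53 payments (last €16.69); total interest = total paid − €1,545.00 = €1,071.69.
At €60.00/mo: 39 payments (last €24.77); total interest €759.77.
Interest saved = €1,071.69 − €759.77 = €311.92.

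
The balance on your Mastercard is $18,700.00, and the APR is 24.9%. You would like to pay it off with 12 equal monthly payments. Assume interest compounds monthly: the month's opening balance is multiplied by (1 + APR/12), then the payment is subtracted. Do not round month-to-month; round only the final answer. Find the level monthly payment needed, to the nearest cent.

$1,776.42

Monthly rate r = 24.9%/12 = 2.075% = 0.02075.
Level-payment amortization: P = B₀·r / (1 − (1+r)^(−n)) = 18700.00·0.02075 / (1 − 1.02075^(−12)).
Denominator 1 − (1+r)^(−12) = 0.218430979.
P = 388.025 / 0.218430979 ≈ 1776.42.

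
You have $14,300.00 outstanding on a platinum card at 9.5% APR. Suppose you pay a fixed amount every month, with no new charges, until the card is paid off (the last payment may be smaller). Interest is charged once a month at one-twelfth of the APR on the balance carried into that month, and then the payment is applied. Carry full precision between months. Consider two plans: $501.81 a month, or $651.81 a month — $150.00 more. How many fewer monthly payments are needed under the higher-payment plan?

Monthly rate r = 9.5%/12 = 0.791667% = 0.00791667.
At $501.81/mo: n = ⌈−ln(1 − rB₀/P)/ln(1+r)⌉ = 33 payments (last $212.45); total interest = total paid − $14,300.00 = $1,970.37.
At $651.81/mo: 25 payments (last $126.45); total interest $1,469.89.
Payments saved = 33 − 25 = 8.

8 fewer payments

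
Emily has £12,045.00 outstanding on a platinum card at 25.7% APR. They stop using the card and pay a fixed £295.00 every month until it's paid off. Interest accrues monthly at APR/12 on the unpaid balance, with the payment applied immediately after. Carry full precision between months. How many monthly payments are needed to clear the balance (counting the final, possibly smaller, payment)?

98 months

Monthly rate r = 25.7%/12 = 2.14167% = 0.0214167.
Recurrence: B ← B·(1+r) − £295.00.
Month 1: interest £257.96; balance after payment £12,007.96.
Month 2: interest £257.17; balance after payment £11,970.13.
Closed form: n = −ln(1 − rB₀/P)/ln(1+r) = −ln(0.12555)/ln(1.02142) ≈ 97.925, so the balance reaches zero during payment 98.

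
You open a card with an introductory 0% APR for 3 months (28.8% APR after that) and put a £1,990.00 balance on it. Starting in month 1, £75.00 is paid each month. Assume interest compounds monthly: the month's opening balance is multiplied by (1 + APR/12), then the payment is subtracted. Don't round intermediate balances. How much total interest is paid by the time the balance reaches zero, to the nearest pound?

£866

Promo months 1–3 at r₀ = 0%/12 = 0; months 4+ at r₁ = 28.8%/12 = 0.024.
After month 3 (no interest yet): B = £1,990.00 − 3·£75.00 = £1,765.00.
Then at r₁ with £75.00/mo: n₂ = −ln(1 − r₁·B/P)/ln(1+r₁) ≈ 35.08 → 36 more payments.
Total paid = 38·£75.00 + £5.98 = £2,855.98; interest = £2,855.98 − £1,990.00 = £865.98.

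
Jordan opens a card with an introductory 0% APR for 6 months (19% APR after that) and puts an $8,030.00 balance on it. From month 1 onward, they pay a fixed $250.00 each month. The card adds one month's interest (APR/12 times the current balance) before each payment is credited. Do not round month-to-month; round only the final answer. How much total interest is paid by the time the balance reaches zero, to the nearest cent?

Promo months 1–6 at r₀ = 0%/12 = 0; months 7+ at r₁ = 19%/12 = 0.0158333.
After month 6 (no interest yet): B = $8,030.00 − 6·$250.00 = $6,530.00.
Then at r₁ with $250.00/mo: n₂ = −ln(1 − r₁·B/P)/ln(1+r₁) ≈ 33.97 → 34 more payments.
Total paid = 39·$250.00 + $243.37 = $9,993.37; interest = $9,993.37 − $8,030.00 = $1,963.37.

$1,963.37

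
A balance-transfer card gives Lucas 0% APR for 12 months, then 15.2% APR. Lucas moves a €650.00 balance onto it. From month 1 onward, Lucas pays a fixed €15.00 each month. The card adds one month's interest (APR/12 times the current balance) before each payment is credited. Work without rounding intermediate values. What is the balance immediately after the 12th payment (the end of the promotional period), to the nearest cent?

€470.00

Promo months 1–12 at r₀ = 0%/12 = 0; months 13+ at r₁ = 15.2%/12 = 0.0126667.
After month 12 (no interest yet): B = €650.00 − 12·€15.00 = €470.00.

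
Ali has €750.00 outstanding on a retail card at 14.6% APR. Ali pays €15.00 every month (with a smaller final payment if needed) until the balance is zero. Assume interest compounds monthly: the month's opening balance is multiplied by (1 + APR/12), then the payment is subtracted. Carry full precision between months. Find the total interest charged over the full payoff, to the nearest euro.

Monthly rate r = 14.6%/12 = 1.21667% = 0.0121667.
Payoff takes n = ⌈−ln(1 − rB₀/P)/ln(1+r)⌉ = ⌈77.510⌉ = 78 payments; the last is €7.67.
Total paid = 77·€15.00 + €7.67 = €1,162.67.
Total interest = total paid − principal = €1,162.67 − €750.00 = €412.67.

€413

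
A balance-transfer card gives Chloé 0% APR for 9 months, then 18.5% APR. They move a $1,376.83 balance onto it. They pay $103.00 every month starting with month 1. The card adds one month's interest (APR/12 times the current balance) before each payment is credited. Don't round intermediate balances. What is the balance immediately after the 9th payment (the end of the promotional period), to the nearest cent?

$449.83

Promo months 1–9 at r₀ = 0%/12 = 0; months 10+ at r₁ = 18.5%/12 = 0.0154167.
After month 9 (no interest yet): B = $1,376.83 − 9·$103.00 = $449.83.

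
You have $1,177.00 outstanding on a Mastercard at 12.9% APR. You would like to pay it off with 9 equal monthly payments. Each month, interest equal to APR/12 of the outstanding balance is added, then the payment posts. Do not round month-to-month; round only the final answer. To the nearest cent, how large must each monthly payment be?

Monthly rate r = 12.9%/12 = 1.075% = 0.01075.
Level-payment amortization: P = B₀·r / (1 − (1+r)^(−n)) = 1177.00·0.01075 / (1 − 1.01075^(−9)).
Denominator 1 − (1+r)^(−9) = 0.0917482361.
P = 12.6528 / 0.0917482361 ≈ 137.91.

$137.91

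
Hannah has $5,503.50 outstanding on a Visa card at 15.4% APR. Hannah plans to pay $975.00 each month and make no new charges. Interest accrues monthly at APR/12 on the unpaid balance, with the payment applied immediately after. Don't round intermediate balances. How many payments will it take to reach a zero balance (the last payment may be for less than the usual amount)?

Monthly rate r = 15.4%/12 = 1.28333% = 0.0128333.
Recurrence: B ← B·(1+r) − $975.00.
Month 1: interest $70.63; balance after payment $4,599.13.
Month 2: interest $59.02; balance after payment $3,683.15.
Month 3: interest $47.27; balance after payment $2,755.42.
Month 4: interest $35.36; balance after payment $1,815.78.
Month 5: interest $23.30; balance after payment $864.08.
Month 6: interest $11.09; balance after payment $0.00.

6 months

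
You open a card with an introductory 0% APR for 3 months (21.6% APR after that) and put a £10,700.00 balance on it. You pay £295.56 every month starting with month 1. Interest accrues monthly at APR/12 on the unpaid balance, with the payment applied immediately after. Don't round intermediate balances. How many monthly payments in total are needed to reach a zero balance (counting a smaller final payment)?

Promo months 1–3 at r₀ = 0%/12 = 0; months 4+ at r₁ = 21.6%/12 = 0.018.
After month 3 (no interest yet): B = £10,700.00 − 3·£295.56 = £9,813.32.
Then at r₁ with £295.56/mo: n₂ = −ln(1 − r₁·B/P)/ln(1+r₁) ≈ 51.03 → 52 more payments.

55 payments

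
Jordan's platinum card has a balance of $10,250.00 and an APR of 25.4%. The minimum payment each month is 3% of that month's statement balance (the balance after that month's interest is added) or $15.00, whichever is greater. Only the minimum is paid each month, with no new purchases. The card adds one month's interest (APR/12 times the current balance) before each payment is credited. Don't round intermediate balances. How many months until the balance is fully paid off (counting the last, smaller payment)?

Monthly rate r = 25.4%/12 = 2.11667% = 0.0211667.
While 3% of the post-interest balance exceeds $15.00, each month B ← (B·(1+r))·(1 − 0.03), i.e. B shrinks by the factor (1+r)·0.97 = 0.99053.
This holds for months 1–320. Entering month 321 the balance is $488.20; 3% of the post-interest balance is now below $15.00, so the flat $15.00 minimum applies from here.
From month 321 a fixed $15.00 at rate r clears $488.20 in 56 more payments. Total: 320 + 56 = 376 months.

376 months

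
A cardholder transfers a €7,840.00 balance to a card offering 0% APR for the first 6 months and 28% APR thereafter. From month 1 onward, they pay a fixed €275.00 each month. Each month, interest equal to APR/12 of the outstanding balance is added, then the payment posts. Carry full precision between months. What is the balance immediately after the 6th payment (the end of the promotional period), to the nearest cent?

€6,190.00

Promo months 1–6 at r₀ = 0%/12 = 0; months 7+ at r₁ = 28%/12 = 0.0233333.
After month 6 (no interest yet): B = €7,840.00 − 6·€275.00 = €6,190.00.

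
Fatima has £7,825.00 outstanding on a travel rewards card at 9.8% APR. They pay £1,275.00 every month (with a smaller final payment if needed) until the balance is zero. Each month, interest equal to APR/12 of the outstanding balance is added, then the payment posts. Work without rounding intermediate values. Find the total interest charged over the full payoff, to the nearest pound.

Monthly rate r = 9.8%/12 = 0.816667% = 0.00816667.
Payoff takes n = ⌈−ln(1 − rB₀/P)/ln(1+r)⌉ = ⌈6.322⌉ = 7 payments; the last is £411.78.
Total paid = 6·£1,275.00 + £411.78 = £8,061.78.
Total interest = total paid − principal = £8,061.78 − £7,825.00 = £236.78.

£237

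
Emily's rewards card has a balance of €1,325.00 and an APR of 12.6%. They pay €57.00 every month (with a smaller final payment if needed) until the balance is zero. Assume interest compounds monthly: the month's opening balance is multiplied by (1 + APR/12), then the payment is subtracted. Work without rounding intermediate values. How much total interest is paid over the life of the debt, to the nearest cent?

Monthly rate r = 12.6%/12 = 1.05% = 0.0105.
Payoff takes n = ⌈−ln(1 − rB₀/P)/ln(1+r)⌉ = ⌈26.789⌉ = 27 payments; the last is €45.02.
Total paid = 26·€57.00 + €45.02 = €1,527.02.
Total interest = total paid − principal = €1,527.02 − €1,325.00 = €202.02.

€202.02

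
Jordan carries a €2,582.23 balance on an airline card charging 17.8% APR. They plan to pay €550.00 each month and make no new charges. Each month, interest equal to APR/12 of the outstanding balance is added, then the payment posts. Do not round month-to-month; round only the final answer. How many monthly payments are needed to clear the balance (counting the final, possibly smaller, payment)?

Monthly rate r = 17.8%/12 = 1.48333% = 0.0148333.
Recurrence: B ← B·(1+r) − €550.00.
Month 1: interest €38.30; balance after payment €2,070.53.
Month 2: interest €30.71; balance after payment €1,551.25.
Month 3: interest €23.01; balance after payment €1,024.26.
Month 4: interest €15.19; balance after payment €489.45.
Month 5: interest €7.26; balance after payment €0.00.

5 payments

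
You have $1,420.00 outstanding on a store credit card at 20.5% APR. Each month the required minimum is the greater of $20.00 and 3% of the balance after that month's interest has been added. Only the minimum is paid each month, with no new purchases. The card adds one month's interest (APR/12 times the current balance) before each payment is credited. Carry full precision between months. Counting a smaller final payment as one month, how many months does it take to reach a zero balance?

106 months

Monthly rate r = 20.5%/12 = 1.70833% = 0.0170833.
While 3% of the post-interest balance exceeds $20.00, each month B ← (B·(1+r))·(1 − 0.03), i.e. B shrinks by the factor (1+r)·0.97 = 0.98657.
This holds for months 1–58. Entering month 59 the balance is $648.23; 3% of the post-interest balance is now below $20.00, so the flat $20.00 minimum applies from here.
From month 59 a fixed $20.00 at rate r clears $648.23 in 48 more payments. Total: 58 + 48 = 106 months.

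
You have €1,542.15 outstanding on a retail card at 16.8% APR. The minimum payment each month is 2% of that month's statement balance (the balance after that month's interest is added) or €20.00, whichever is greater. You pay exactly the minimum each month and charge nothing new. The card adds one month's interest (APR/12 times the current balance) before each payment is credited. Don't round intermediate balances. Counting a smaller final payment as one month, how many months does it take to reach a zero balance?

156 months

Monthly rate r = 16.8%/12 = 1.4% = 0.014.
While 2% of the post-interest balance exceeds €20.00, each month B ← (B·(1+r))·(1 − 0.02), i.e. B shrinks by the factor (1+r)·0.98 = 0.99372.
This holds for months 1–71. Entering month 72 the balance is €985.99; 2% of the post-interest balance is now below €20.00, so the flat €20.00 minimum applies from here.
From month 72 a fixed €20.00 at rate r clears €985.99 in 85 more payments. Total: 71 + 85 = 156 months.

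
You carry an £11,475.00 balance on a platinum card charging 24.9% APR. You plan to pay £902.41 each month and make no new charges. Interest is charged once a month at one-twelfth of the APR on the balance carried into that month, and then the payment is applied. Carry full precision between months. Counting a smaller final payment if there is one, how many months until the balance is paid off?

Monthly rate r = 24.9%/12 = 2.075% = 0.02075.
Recurrence: B ← B·(1+r) − £902.41.
Month 1: interest £238.11; balance after payment £10,810.70.
Month 2: interest £224.32; balance after payment £10,132.61.
Closed form: n = −ln(1 − rB₀/P)/ln(1+r) = −ln(0.73614)/ln(1.02075) ≈ 14.916, so the balance reaches zero during payment 15.

15 payments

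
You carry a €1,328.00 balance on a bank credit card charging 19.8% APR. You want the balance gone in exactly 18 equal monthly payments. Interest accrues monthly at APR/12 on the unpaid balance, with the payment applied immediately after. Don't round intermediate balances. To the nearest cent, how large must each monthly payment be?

Monthly rate r = 19.8%/12 = 1.65% = 0.0165.
Level-payment amortization: P = B₀·r / (1 − (1+r)^(−n)) = 1328.00·0.0165 / (1 − 1.0165^(−18)).
Denominator 1 − (1+r)^(−18) = 0.255152942.
P = 21.912 / 0.255152942 ≈ 85.88.

€85.88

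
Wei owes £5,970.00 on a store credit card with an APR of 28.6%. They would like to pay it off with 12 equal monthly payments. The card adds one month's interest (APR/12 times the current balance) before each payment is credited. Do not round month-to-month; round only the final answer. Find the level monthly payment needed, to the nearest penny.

£577.89

Monthly rate r = 28.6%/12 = 2.38333% = 0.0238333.
Level-payment amortization: P = B₀·r / (1 − (1+r)^(−n)) = 5970.00·0.0238333 / (1 − 1.02383^(−12)).
Denominator 1 − (1+r)^(−12) = 0.246212692.
P = 142.285 / 0.246212692 ≈ 577.89.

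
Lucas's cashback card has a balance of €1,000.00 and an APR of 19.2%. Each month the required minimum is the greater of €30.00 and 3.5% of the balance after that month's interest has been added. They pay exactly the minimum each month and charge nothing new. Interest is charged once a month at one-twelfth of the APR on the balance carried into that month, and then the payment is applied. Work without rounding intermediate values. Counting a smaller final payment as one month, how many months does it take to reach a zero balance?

Monthly rate r = 19.2%/12 = 1.6% = 0.016.
While 3.5% of the post-interest balance exceeds €30.00, each month B ← (B·(1+r))·(1 − 0.035), i.e. B shrinks by the factor (1+r)·0.965 = 0.98044.
This holds for months 1–9. Entering month 10 the balance is €837.12; 3.5% of the post-interest balance is now below €30.00, so the flat €30.00 minimum applies from here.
From month 10 a fixed €30.00 at rate r clears €837.12 in 38 more payments. Total: 9 + 38 = 47 months.

47 months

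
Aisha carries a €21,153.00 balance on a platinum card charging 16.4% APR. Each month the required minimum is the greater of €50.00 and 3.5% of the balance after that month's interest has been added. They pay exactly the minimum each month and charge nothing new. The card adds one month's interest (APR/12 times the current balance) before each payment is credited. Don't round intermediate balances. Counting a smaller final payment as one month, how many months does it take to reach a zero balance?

Monthly rate r = 16.4%/12 = 1.36667% = 0.0136667.
While 3.5% of the post-interest balance exceeds €50.00, each month B ← (B·(1+r))·(1 − 0.035), i.e. B shrinks by the factor (1+r)·0.965 = 0.97819.
This holds for months 1–123. Entering month 124 the balance is €1,403.90; 3.5% of the post-interest balance is now below €50.00, so the flat €50.00 minimum applies from here.
From month 124 a fixed €50.00 at rate r clears €1,403.90 in 36 more payments. Total: 123 + 36 = 159 months.

159 months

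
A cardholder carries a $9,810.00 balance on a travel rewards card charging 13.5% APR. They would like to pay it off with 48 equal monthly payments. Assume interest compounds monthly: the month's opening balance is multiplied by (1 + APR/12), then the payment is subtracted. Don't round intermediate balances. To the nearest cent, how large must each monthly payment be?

Monthly rate r = 13.5%/12 = 1.125% = 0.01125.
Level-payment amortization: P = B₀·r / (1 − (1+r)^(−n)) = 9810.00·0.01125 / (1 − 1.01125^(−48)).
Denominator 1 − (1+r)^(−48) = 0.415492163.
P = 110.362 / 0.415492163 ≈ 265.62.

$265.62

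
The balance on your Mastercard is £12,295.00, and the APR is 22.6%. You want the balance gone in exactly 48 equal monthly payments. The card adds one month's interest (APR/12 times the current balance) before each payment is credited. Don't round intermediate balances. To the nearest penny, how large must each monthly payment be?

Monthly rate r = 22.6%/12 = 1.88333% = 0.0188333.
Level-payment amortization: P = B₀·r / (1 − (1+r)^(−n)) = 12295.00·0.0188333 / (1 − 1.01883^(−48)).
Denominator 1 − (1+r)^(−48) = 0.591634522.
P = 231.556 / 0.591634522 ≈ 391.38.

£391.38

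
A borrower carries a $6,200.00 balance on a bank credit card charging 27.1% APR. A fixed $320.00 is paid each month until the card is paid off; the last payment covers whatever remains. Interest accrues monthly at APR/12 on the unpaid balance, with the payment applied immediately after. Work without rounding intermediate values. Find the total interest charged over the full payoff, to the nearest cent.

Monthly rate r = 27.1%/12 = 2.25833% = 0.0225833.
Payoff takes n = ⌈−ln(1 − rB₀/P)/ln(1+r)⌉ = ⌈25.768⌉ = 26 payments; the last is $246.44.
Total paid = 25·$320.00 + $246.44 = $8,246.44.
Total interest = total paid − principal = $8,246.44 − $6,200.00 = $2,046.44.

$2,046.44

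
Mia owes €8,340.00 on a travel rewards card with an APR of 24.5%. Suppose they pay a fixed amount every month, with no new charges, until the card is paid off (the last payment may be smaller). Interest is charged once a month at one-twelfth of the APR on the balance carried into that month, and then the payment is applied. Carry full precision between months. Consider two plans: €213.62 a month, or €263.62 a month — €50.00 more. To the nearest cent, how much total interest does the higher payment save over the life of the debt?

€3,316.22

Monthly rate r = 24.5%/12 = 2.04167% = 0.0204167.
At €213.62/mo: n = ⌈−ln(1 − rB₀/P)/ln(1+r)⌉ = 79 payments (last €196.19); total interest = total paid − €8,340.00 = €8,518.55.
At €263.62/mo: 52 payments (last €97.71); total interest €5,202.33.
Interest saved = €8,518.55 − €5,202.33 = €3,316.22.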